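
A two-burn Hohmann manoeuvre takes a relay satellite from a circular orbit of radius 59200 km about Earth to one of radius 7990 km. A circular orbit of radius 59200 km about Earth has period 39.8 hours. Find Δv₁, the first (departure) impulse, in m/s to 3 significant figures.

From Kepler's third law T² = 4π²r³/μ at r = 59200 km, T = 39.8 hours = 39.8 × 3600 s = 1.4328×10^5 s: μ = 4π²r³/T² = 3.98982×10^5 km³/s².
The Hohmann ellipse has a_t = (r₁ + r₂)/2 = 33595 km.
On the circular orbit at r = 59200 km, v_c = √(μ/r) = 2.596 km/s.
Vis-viva on the transfer ellipse at r = 59200 km gives v_t = √[μ(2/r − 1/a_t)] = 1.266 km/s.
Δv₁ = |v_t − v_c| = |1.266 − 2.596| = 1.330 km/s.

Δv₁ = 1330 m/s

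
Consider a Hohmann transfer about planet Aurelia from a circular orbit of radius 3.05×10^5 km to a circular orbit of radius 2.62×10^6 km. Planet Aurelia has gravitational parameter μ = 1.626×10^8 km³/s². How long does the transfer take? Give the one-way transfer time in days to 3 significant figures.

The Hohmann ellipse has a_t = (r₁ + r₂)/2 = 1.4625×10^6 km.
Transfer time t = π√(a_t³/μ) = π√((1.4625×10^6)³ / 1.626×10^8) = 4.357×10^5 s.
Converting: 4.357×10^5 s ÷ 86400 s/day = 5.04 days.

t = 5.04 days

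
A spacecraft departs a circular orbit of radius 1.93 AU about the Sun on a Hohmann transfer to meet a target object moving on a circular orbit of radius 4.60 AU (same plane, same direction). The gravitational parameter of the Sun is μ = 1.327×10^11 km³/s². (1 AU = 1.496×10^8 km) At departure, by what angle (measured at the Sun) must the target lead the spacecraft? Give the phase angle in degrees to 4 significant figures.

φ = 72.36°

In km: r₁ = 1.93 × 1.496×10^8 = 2.88728×10^8 km; r₂ = 4.60 × 1.496×10^8 = 6.8816×10^8 km.
Transfer-ellipse semi-major axis a_t = (r₁ + r₂)/2 = (2.88728×10^8 + 6.8816×10^8)/2 = 4.88444×10^8 km.
Transfer time t = π√(a_t³/μ) = 9.3097×10^7 s.
The target's mean motion on its circular orbit is ω₂ = √(μ/r₂³) = 2.0179×10^-8 rad/s.
Angle swept by the target during transfer: ω₂·t = 1.8786 rad = 107.64°.
The spacecraft traverses 180° on the transfer ellipse, so the target must lead by 180° − 107.64° = 72.36°.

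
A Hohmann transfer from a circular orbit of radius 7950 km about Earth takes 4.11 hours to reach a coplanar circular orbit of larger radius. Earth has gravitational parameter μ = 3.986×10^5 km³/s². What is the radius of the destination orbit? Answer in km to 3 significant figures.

r₂ = 33400 km

Transfer time t = 4.11 hours = 14796 s, and t = π√(a_t³/μ).
So a_t = (μ t²/π²)^(1/3) = (3.986×10^5 × (14796)² / π²)^(1/3) = 20678 km.
Since a_t = (r₁ + r₂)/2, r₂ = 2a_t − r₁ = 2×20678 − 7950 = 33406 km.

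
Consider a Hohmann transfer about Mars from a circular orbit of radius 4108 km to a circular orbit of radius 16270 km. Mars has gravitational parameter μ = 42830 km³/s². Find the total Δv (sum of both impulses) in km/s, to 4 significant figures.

Δv = 1.444 km/s

Transfer-ellipse semi-major axis a_t = (r₁ + r₂)/2 = (4108 + 16270)/2 = 10189 km.
At r₁ the circular-orbit speed is v₁ = √(μ/r₁) = 3.22893 km/s.
On the transfer ellipse at r₁, vis-viva gives v_p = √[μ(2/r₁ − 1/a_t)] = 4.08025 km/s.
First burn Δv₁ = |v_p − v₁| = 0.8513 km/s.
Circular speed at r₂: v₂ = √(μ/r₂) = 1.6225 km/s.
Transfer-orbit speed at r₂: v_a = √[μ(2/r₂ − 1/a_t)] = 1.0302 km/s.
Second burn Δv₂ = |v₂ − v_a| = 0.5923 km/s.
Δv = Δv₁ + Δv₂ = 0.8513 + 0.5923 = 1.444 km/s.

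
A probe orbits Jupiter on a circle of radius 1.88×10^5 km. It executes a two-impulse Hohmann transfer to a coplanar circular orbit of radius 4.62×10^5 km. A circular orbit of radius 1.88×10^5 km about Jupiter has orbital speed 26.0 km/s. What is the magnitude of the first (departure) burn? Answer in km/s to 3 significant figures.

Δv₁ = 5.00 km/s

From the circular-orbit relation v² = μ/r at r = 1.88×10^5 km: μ = v²r = (26.0)² × 1.88×10^5 = 1.27088×10^8 km³/s².
Semi-major axis of the transfer orbit: a_t = (1.880×10^5 + 4.620×10^5)/2 = 3.250×10^5 km.
Circular speed at r = 1.880×10^5 km: v_c = √(μ/r) = 26.000 km/s.
Transfer-orbit speed at the same r (vis-viva, a = a_t): v_t = √[μ(2/r − 1/a_t)] = 30.999 km/s.
Δv₁ = |v_t − v_c| = |30.999 − 26.000| = 4.999 km/s.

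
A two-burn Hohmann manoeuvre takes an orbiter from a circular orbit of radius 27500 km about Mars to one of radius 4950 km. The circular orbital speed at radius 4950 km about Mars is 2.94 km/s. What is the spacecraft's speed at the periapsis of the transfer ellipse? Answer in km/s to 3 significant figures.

v = 3.83 km/s

From the circular-orbit relation v² = μ/r at r = 4950 km: μ = v²r = (2.94)² × 4950 = 42785.8 km³/s².
The Hohmann ellipse has a_t = (r₁ + r₂)/2 = 16225 km.
At periapsis, r = 4950 km.
Applying v² = μ(2/r − 1/a_t): v = 3.828 km/s.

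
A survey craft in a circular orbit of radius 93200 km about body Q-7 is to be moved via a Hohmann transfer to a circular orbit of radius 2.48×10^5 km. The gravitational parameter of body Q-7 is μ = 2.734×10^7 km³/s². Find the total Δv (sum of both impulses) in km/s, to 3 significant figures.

Δv = 6.26 km/s

Transfer-ellipse semi-major axis a_t = (r₁ + r₂)/2 = (93200 + 2.480×10^5)/2 = 1.706×10^5 km.
Circular speed at r₁: v₁ = √(μ/r₁) = √(2.734×10^7/93200) = 17.127 km/s.
Transfer-orbit speed at r₁ (vis-viva equation): v_p = √[μ(2/r₁ − 1/a_t)] = 20.650 km/s.
First burn Δv₁ = |v_p − v₁| = 3.523 km/s.
Circular speed at r₂: v₂ = √(μ/r₂) = 10.50 km/s.
Transfer-orbit speed at r₂: v_a = √[μ(2/r₂ − 1/a_t)] = 7.761 km/s.
Second burn Δv₂ = |v₂ − v_a| = 2.739 km/s.
Δv = Δv₁ + Δv₂ = 3.523 + 2.739 = 6.262 km/s.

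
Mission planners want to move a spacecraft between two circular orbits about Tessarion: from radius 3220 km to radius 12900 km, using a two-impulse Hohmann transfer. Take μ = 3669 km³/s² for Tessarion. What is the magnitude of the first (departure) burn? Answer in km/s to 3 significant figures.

Δv₁ = 0.283 km/s

Transfer-ellipse semi-major axis a_t = (r₁ + r₂)/2 = (3220 + 12900)/2 = 8060 km.
On the circular orbit at r = 3220 km, v_c = √(μ/r) = 1.067 km/s.
Transfer-orbit speed at the same r (vis-viva, a = a_t): v_t = √[μ(2/r − 1/a_t)] = 1.350 km/s.
Δv₁ = |v_t − v_c| = |1.350 − 1.067| = 0.2830 km/s.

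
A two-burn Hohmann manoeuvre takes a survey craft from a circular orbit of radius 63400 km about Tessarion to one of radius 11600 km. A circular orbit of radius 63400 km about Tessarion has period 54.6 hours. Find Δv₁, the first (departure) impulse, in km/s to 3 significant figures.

From Kepler's third law T² = 4π²r³/μ at r = 63400 km, T = 54.6 hours = 54.6 × 3600 s = 1.9656×10^5 s: μ = 4π²r³/T² = 2.60398×10^5 km³/s².
Transfer-ellipse semi-major axis a_t = (r₁ + r₂)/2 = (63400 + 11600)/2 = 37500 km.
On the circular orbit at r = 63400 km, v_c = √(μ/r) = 2.02663 km/s.
Vis-viva on the transfer ellipse at r = 63400 km gives v_t = √[μ(2/r − 1/a_t)] = 1.12716 km/s.
Δv₁ = |v_t − v_c| = |1.12716 − 2.02663| = 0.8995 km/s.

Δv₁ = 0.899 km/s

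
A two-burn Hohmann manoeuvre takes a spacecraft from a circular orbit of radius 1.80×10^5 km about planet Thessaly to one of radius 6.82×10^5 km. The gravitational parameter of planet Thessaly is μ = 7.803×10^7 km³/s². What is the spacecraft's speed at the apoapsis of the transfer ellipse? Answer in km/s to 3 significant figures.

Semi-major axis of the transfer orbit: a_t = (1.800×10^5 + 6.820×10^5)/2 = 4.310×10^5 km.
At apoapsis, r = 6.820×10^5 km.
Vis-viva: v = √[μ(2/r − 1/a_t)] = √[7.803×10^7 × (2/6.820×10^5 − 1/4.310×10^5)] = 6.913 km/s.

v = 6.91 km/s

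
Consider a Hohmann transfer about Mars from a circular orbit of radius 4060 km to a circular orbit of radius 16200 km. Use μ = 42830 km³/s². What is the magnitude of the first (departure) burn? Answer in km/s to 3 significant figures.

Δv₁ = 0.859 km/s

The Hohmann ellipse has a_t = (r₁ + r₂)/2 = 10130 km.
On the circular orbit at r = 4060 km, v_c = √(μ/r) = 3.2480 km/s.
Transfer-orbit speed at the same r (vis-viva, a = a_t): v_t = √[μ(2/r − 1/a_t)] = 4.1074 km/s.
Δv₁ = |v_t − v_c| = |4.1074 − 3.2480| = 0.8594 km/s.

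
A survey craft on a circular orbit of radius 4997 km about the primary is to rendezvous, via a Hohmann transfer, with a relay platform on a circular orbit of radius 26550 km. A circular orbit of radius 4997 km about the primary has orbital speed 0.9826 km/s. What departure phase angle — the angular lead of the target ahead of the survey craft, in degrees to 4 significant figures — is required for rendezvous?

φ = 97.57°

From the circular-orbit relation v² = μ/r at r = 4997 km: μ = v²r = (0.9826)² × 4997 = 4824.62 km³/s².
The Hohmann ellipse has a_t = (r₁ + r₂)/2 = 15773.5 km.
The half-period of the transfer ellipse is t = π√(a_t³/μ) = 89601 s.
The target's mean motion on its circular orbit is ω₂ = √(μ/r₂³) = 1.6056×10^-5 rad/s.
Angle swept by the target during transfer: ω₂·t = 1.4386 rad = 82.43°.
Arrival is 180° from departure on the ellipse, so φ = 180° − 82.43° = 97.57°.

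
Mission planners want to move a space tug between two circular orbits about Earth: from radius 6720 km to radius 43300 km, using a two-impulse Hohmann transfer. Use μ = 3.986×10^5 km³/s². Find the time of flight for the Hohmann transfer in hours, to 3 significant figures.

t = 5.47 hours

The Hohmann ellipse has a_t = (r₁ + r₂)/2 = 25010 km.
Transfer time t = π√(a_t³/μ) = π√((25010)³ / 3.986×10^5) = 19680 s.
Converting: 19680 s ÷ 3600 s/hour = 5.47 hours.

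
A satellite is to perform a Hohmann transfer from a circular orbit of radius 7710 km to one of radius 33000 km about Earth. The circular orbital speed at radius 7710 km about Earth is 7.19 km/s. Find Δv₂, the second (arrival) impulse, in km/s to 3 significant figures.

Δv₂ = 1.34 km/s

From the circular-orbit relation v² = μ/r at r = 7710 km: μ = v²r = (7.19)² × 7710 = 3.98577×10^5 km³/s².
Transfer-ellipse semi-major axis a_t = (r₁ + r₂)/2 = (7710 + 33000)/2 = 20355 km.
On the circular orbit at r = 33000 km, v_c = √(μ/r) = 3.475 km/s.
Transfer-orbit speed at the same r (vis-viva, a = a_t): v_t = √[μ(2/r − 1/a_t)] = 2.139 km/s.
Δv₂ = |v_t − v_c| = |2.139 − 3.475| = 1.336 km/s.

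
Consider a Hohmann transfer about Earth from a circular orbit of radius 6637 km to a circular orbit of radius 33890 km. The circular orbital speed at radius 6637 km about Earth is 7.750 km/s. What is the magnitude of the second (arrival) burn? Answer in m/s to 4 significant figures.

From the circular-orbit relation v² = μ/r at r = 6637 km: μ = v²r = (7.750)² × 6637 = 3.98635×10^5 km³/s².
Transfer-ellipse semi-major axis a_t = (r₁ + r₂)/2 = (6637 + 33890)/2 = 20263.5 km.
On the circular orbit at r = 33890 km, v_c = √(μ/r) = 3.430 km/s.
Vis-viva on the transfer ellipse at r = 33890 km gives v_t = √[μ(2/r − 1/a_t)] = 1.963 km/s.
Δv₂ = |v_t − v_c| = |1.963 − 3.430| = 1.467 km/s.

Δv₂ = 1467 m/s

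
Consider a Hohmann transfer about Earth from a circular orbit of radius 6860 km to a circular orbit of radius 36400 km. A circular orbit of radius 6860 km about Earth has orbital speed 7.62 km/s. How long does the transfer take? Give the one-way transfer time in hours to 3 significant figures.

t = 4.40 hours

From the circular-orbit relation v² = μ/r at r = 6860 km: μ = v²r = (7.62)² × 6860 = 3.98322×10^5 km³/s².
The Hohmann ellipse has a_t = (r₁ + r₂)/2 = 21630 km.
Half the transfer-orbit period gives t = π√(a_t³/μ) = 15830 s.
Converting: 15830 s ÷ 3600 s/hour = 4.40 hours.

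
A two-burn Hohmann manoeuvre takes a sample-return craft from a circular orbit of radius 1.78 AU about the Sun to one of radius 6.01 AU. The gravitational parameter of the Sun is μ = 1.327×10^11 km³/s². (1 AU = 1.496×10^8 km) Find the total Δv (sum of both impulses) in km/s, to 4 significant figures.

Δv = 9.342 km/s

In km: r₁ = 1.78 × 1.496×10^8 = 2.66288×10^8 km; r₂ = 6.01 × 1.496×10^8 = 8.99096×10^8 km.
Semi-major axis of the transfer orbit: a_t = (2.66288×10^8 + 8.99096×10^8)/2 = 5.82692×10^8 km.
Circular speed at r₁: v₁ = √(μ/r₁) = √(1.327×10^11/2.66288×10^8) = 22.3234 km/s.
Transfer-orbit speed at r₁ (vis-viva): v_p = √[μ(2/r₁ − 1/a_t)] = 27.7296 km/s.
First burn Δv₁ = |v_p − v₁| = 5.406 km/s.
At r₂, v₂ = √(μ/r₂) = 12.149 km/s.
Transfer-orbit speed at r₂: v_a = √[μ(2/r₂ − 1/a_t)] = 8.2128 km/s.
Second burn Δv₂ = |v₂ − v_a| = 3.936 km/s.
Δv = Δv₁ + Δv₂ = 5.406 + 3.936 = 9.342 km/s.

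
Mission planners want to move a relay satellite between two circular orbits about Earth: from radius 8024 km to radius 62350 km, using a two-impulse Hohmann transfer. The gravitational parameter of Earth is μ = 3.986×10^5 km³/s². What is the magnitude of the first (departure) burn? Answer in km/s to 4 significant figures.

Transfer-ellipse semi-major axis a_t = (r₁ + r₂)/2 = (8024 + 62350)/2 = 35187 km.
Circular speed at r = 8024 km: v_c = √(μ/r) = 7.048 km/s.
Vis-viva on the transfer ellipse at r = 8024 km gives v_t = √[μ(2/r − 1/a_t)] = 9.382 km/s.
Δv₁ = |v_t − v_c| = |9.382 − 7.048| = 2.334 km/s.

Δv₁ = 2.334 km/s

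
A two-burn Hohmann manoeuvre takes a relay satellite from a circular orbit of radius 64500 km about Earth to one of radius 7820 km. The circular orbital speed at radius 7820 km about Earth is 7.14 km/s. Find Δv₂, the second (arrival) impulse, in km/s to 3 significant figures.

From the circular-orbit relation v² = μ/r at r = 7820 km: μ = v²r = (7.14)² × 7820 = 3.98660×10^5 km³/s².
Transfer-ellipse semi-major axis a_t = (r₁ + r₂)/2 = (64500 + 7820)/2 = 36160 km.
On the circular orbit at r = 7820 km, v_c = √(μ/r) = 7.140 km/s.
Vis-viva on the transfer ellipse at r = 7820 km gives v_t = √[μ(2/r − 1/a_t)] = 9.536 km/s.
Δv₂ = |v_t − v_c| = |9.536 − 7.140| = 2.396 km/s.

Δv₂ = 2.40 km/s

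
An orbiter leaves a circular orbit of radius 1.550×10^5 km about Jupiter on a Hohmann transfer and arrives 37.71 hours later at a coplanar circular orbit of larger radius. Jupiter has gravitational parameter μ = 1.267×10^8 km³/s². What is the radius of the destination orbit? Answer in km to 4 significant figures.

Transfer time t = 37.71 hours = 1.35756×10^5 s, and t = π√(a_t³/μ).
So a_t = (μ t²/π²)^(1/3) = (1.267×10^8 × (1.35756×10^5)² / π²)^(1/3) = 6.1849×10^5 km.
Since a_t = (r₁ + r₂)/2, r₂ = 2a_t − r₁ = 2×6.1849×10^5 − 1.550×10^5 = 1.08198×10^6 km.

r₂ = 1.082×10^6 km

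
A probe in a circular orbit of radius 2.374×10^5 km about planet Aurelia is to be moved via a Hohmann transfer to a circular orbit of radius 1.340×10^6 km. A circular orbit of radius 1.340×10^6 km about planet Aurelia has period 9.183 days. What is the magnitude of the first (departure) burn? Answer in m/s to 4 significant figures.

Δv₁ = 7651 m/s

From Kepler's third law T² = 4π²r³/μ at r = 1.340×10^6 km, T = 9.183 days = 9.183 × 86400 s = 7.934112×10^5 s: μ = 4π²r³/T² = 1.50896×10^8 km³/s².
The Hohmann ellipse has a_t = (r₁ + r₂)/2 = 7.887×10^5 km.
On the circular orbit at r = 2.374×10^5 km, v_c = √(μ/r) = 25.211 km/s.
Transfer-orbit speed at the same r (vis-viva, a = a_t): v_t = √[μ(2/r − 1/a_t)] = 32.862 km/s.
Δv₁ = |v_t − v_c| = |32.862 − 25.211| = 7.651 km/s.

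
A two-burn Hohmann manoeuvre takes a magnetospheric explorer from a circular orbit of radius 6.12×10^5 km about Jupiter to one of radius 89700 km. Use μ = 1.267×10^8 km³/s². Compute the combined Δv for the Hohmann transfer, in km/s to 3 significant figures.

The Hohmann ellipse has a_t = (r₁ + r₂)/2 = 3.5085×10^5 km.
At r₁ the circular-orbit speed is v₁ = √(μ/r₁) = 14.388403 km/s.
Transfer-orbit speed at r₁ (vis-viva): v_a = √[μ(2/r₁ − 1/a_t)] = 7.2752526 km/s.
First burn Δv₁ = |v_a − v₁| = 7.1132 km/s.
Circular speed at r₂: v₂ = √(μ/r₂) = 37.583 km/s.
Transfer-orbit speed at r₂: v_p = √[μ(2/r₂ − 1/a_t)] = 49.637 km/s.
Second burn Δv₂ = |v₂ − v_p| = 12.054 km/s.
Δv = Δv₁ + Δv₂ = 7.1132 + 12.054 = 19.17 km/s.

Δv = 19.2 km/s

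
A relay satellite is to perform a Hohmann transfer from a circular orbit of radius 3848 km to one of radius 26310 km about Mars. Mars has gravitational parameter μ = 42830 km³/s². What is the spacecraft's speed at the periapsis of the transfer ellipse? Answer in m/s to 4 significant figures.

Transfer-ellipse semi-major axis a_t = (r₁ + r₂)/2 = (3848 + 26310)/2 = 15079 km.
The periapsis of the transfer ellipse is at r = 3848 km.
Applying v² = μ(2/r − 1/a_t): v = 4.407 km/s.

v = 4407 m/s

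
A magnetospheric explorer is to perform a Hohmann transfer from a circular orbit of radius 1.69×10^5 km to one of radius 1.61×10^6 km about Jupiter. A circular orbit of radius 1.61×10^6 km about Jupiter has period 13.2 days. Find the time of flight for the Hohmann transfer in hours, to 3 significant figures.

t = 65.0 hours

From Kepler's third law T² = 4π²r³/μ at r = 1.61×10^6 km, T = 13.2 days = 13.2 × 86400 s = 1.14048×10^6 s: μ = 4π²r³/T² = 1.26667×10^8 km³/s².
Transfer-ellipse semi-major axis a_t = (r₁ + r₂)/2 = (1.690×10^5 + 1.610×10^6)/2 = 8.895×10^5 km.
Half the transfer-orbit period gives t = π√(a_t³/μ) = 2.3417×10^5 s.
Converting: 2.3417×10^5 s ÷ 3600 s/hour = 65.0 hours.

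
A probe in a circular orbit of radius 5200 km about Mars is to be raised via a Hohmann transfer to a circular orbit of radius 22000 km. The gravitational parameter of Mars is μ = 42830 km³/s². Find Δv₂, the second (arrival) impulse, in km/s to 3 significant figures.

Δv₂ = 0.533 km/s

The Hohmann ellipse has a_t = (r₁ + r₂)/2 = 13600 km.
On the circular orbit at r = 22000 km, v_c = √(μ/r) = 1.3953 km/s.
Vis-viva on the transfer ellipse at r = 22000 km gives v_t = √[μ(2/r − 1/a_t)] = 0.86277 km/s.
Δv₂ = |v_t − v_c| = |0.86277 − 1.3953| = 0.5325 km/s.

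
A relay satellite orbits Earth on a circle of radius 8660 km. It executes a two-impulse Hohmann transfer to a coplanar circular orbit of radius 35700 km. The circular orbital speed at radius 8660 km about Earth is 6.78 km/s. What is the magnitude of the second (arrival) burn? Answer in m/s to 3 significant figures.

From the circular-orbit relation v² = μ/r at r = 8660 km: μ = v²r = (6.78)² × 8660 = 3.98086×10^5 km³/s².
The Hohmann ellipse has a_t = (r₁ + r₂)/2 = 22180 km.
Circular speed at r = 35700 km: v_c = √(μ/r) = 3.3393 km/s.
Vis-viva on the transfer ellipse at r = 35700 km gives v_t = √[μ(2/r − 1/a_t)] = 2.0866 km/s.
Δv₂ = |v_t − v_c| = |2.0866 − 3.3393| = 1.253 km/s.

Δv₂ = 1250 m/s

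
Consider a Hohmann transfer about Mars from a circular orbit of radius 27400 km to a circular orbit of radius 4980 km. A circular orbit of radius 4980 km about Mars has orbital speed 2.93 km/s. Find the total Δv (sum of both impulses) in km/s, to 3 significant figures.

Δv = 1.44 km/s

From the circular-orbit relation v² = μ/r at r = 4980 km: μ = v²r = (2.93)² × 4980 = 42752.8 km³/s².
Transfer-ellipse semi-major axis a_t = (r₁ + r₂)/2 = (27400 + 4980)/2 = 16190 km.
Circular speed at r₁: v₁ = √(μ/r₁) = √(42752.8/27400) = 1.2491 km/s.
Transfer-orbit speed at r₁ (vis-viva): v_a = √[μ(2/r₁ − 1/a_t)] = 0.69278 km/s.
First burn Δv₁ = |v_a − v₁| = 0.5563 km/s.
At r₂, v₂ = √(μ/r₂) = 2.9300 km/s.
Transfer-orbit speed at r₂: v_p = √[μ(2/r₂ − 1/a_t)] = 3.8117 km/s.
Second burn Δv₂ = |v₂ − v_p| = 0.8817 km/s.
Δv = Δv₁ + Δv₂ = 0.5563 + 0.8817 = 1.438 km/s.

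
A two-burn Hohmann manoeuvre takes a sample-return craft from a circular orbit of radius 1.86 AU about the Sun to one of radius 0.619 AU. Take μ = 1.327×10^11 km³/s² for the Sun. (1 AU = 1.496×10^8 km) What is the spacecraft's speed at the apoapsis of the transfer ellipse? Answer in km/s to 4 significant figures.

v = 15.43 km/s

In km: r₁ = 1.86 × 1.496×10^8 = 2.78256×10^8 km; r₂ = 0.619 × 1.496×10^8 = 9.26024×10^7 km.
Semi-major axis of the transfer orbit: a_t = (2.78256×10^8 + 9.26024×10^7)/2 = 1.854292×10^8 km.
The apoapsis of the transfer ellipse is at r = 2.78256×10^8 km.
From the vis-viva equation, v = √[μ(2/r − 1/a_t)] = 15.43 km/s.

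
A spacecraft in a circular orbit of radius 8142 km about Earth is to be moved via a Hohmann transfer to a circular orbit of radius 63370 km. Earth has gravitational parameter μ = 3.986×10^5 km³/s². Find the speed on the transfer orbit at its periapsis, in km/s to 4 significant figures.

v = 9.315 km/s

Transfer-ellipse semi-major axis a_t = (r₁ + r₂)/2 = (8142 + 63370)/2 = 35756 km.
At periapsis, r = 8142 km.
Vis-viva: v = √[μ(2/r − 1/a_t)] = √[3.986×10^5 × (2/8142 − 1/35756)] = 9.315 km/s.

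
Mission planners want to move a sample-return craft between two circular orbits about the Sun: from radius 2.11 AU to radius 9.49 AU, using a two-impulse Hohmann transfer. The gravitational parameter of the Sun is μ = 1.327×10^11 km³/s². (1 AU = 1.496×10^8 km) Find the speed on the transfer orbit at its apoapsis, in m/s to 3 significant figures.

In km: r₁ = 2.11 × 1.496×10^8 = 3.15656×10^8 km; r₂ = 9.49 × 1.496×10^8 = 1.419704×10^9 km.
Semi-major axis of the transfer orbit: a_t = (3.15656×10^8 + 1.419704×10^9)/2 = 8.6768×10^8 km.
At apoapsis, r = 1.419704×10^9 km.
Applying v² = μ(2/r − 1/a_t): v = 5.831 km/s.

v = 5830 m/s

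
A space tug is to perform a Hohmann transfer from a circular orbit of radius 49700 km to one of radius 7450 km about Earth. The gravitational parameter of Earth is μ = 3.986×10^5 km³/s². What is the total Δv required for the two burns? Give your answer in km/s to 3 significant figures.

Transfer-ellipse semi-major axis a_t = (r₁ + r₂)/2 = (49700 + 7450)/2 = 28575 km.
At r₁ the circular-orbit speed is v₁ = √(μ/r₁) = 2.832 km/s.
On the transfer ellipse at r₁, vis-viva equation gives v_a = √[μ(2/r₁ − 1/a_t)] = 1.446 km/s.
First burn Δv₁ = |v_a − v₁| = 1.386 km/s.
Circular speed at r₂: v₂ = √(μ/r₂) = 7.315 km/s.
Transfer-orbit speed at r₂: v_p = √[μ(2/r₂ − 1/a_t)] = 9.647 km/s.
Second burn Δv₂ = |v₂ − v_p| = 2.332 km/s.
Δv = Δv₁ + Δv₂ = 1.386 + 2.332 = 3.718 km/s.

Δv = 3.72 km/s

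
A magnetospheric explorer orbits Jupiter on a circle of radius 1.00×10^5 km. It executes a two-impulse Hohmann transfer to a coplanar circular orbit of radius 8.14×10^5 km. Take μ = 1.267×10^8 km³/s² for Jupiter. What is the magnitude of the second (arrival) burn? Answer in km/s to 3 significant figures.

Δv₂ = 6.64 km/s

Transfer-ellipse semi-major axis a_t = (r₁ + r₂)/2 = (1.000×10^5 + 8.140×10^5)/2 = 4.570×10^5 km.
Circular speed at r = 8.140×10^5 km: v_c = √(μ/r) = 12.476 km/s.
Vis-viva on the transfer ellipse at r = 8.140×10^5 km gives v_t = √[μ(2/r − 1/a_t)] = 5.8360 km/s.
Δv₂ = |v_t − v_c| = |5.8360 − 12.476| = 6.640 km/s.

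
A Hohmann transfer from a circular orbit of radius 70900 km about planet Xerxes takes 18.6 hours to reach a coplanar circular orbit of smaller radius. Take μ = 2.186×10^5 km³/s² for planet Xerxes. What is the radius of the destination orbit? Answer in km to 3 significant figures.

Transfer time t = 18.6 hours = 66960 s, and t = π√(a_t³/μ).
So a_t = (μ t²/π²)^(1/3) = (2.186×10^5 × (66960)² / π²)^(1/3) = 46308 km.
Since a_t = (r₁ + r₂)/2, r₂ = 2a_t − r₁ = 2×46308 − 70900 = 21716 km.

r₂ = 21700 km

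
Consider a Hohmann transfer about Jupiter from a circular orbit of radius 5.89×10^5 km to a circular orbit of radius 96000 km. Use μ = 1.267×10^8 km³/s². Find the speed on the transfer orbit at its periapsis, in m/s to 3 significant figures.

Transfer-ellipse semi-major axis a_t = (r₁ + r₂)/2 = (5.890×10^5 + 96000)/2 = 3.425×10^5 km.
At periapsis, r = 96000 km.
Applying v² = μ(2/r − 1/a_t): v = 47.64 km/s.

v = 47600 m/s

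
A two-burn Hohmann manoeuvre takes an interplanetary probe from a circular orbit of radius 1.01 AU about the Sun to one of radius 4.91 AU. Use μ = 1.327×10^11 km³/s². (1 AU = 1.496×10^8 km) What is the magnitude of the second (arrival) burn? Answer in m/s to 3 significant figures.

In km: r₁ = 1.01 × 1.496×10^8 = 1.51096×10^8 km; r₂ = 4.91 × 1.496×10^8 = 7.34536×10^8 km.
Semi-major axis of the transfer orbit: a_t = (1.51096×10^8 + 7.34536×10^8)/2 = 4.42816×10^8 km.
On the circular orbit at r = 7.34536×10^8 km, v_c = √(μ/r) = 13.441 km/s.
Transfer-orbit speed at the same r (vis-viva, a = a_t): v_t = √[μ(2/r − 1/a_t)] = 7.8513 km/s.
Δv₂ = |v_t − v_c| = |7.8513 − 13.441| = 5.590 km/s.

Δv₂ = 5590 m/s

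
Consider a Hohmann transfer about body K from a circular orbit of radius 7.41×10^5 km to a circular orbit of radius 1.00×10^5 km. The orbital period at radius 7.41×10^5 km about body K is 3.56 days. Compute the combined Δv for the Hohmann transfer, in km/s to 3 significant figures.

From Kepler's third law T² = 4π²r³/μ at r = 7.41×10^5 km, T = 3.56 days = 3.56 × 86400 s = 3.07584×10^5 s: μ = 4π²r³/T² = 1.69780×10^8 km³/s².
Semi-major axis of the transfer orbit: a_t = (7.410×10^5 + 1.000×10^5)/2 = 4.205×10^5 km.
Circular speed at r₁: v₁ = √(μ/r₁) = √(1.69780×10^8/7.410×10^5) = 15.1368 km/s.
On the transfer ellipse at r₁, vis-viva gives v_a = √[μ(2/r₁ − 1/a_t)] = 7.38161 km/s.
First burn Δv₁ = |v_a − v₁| = 7.7552 km/s.
At r₂, v₂ = √(μ/r₂) = 41.2044 km/s.
Transfer-orbit speed at r₂: v_p = √[μ(2/r₂ − 1/a_t)] = 54.6978 km/s.
Second burn Δv₂ = |v₂ − v_p| = 13.493 km/s.
Total Δv = Δv₁ + Δv₂ = 21.25 km/s.

Δv = 21.2 km/s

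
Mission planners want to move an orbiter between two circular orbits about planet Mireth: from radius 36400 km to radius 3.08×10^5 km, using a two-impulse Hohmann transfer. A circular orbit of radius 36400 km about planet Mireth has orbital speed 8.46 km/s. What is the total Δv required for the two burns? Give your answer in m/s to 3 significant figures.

Δv = 4430 m/s

From the circular-orbit relation v² = μ/r at r = 36400 km: μ = v²r = (8.46)² × 36400 = 2.60521×10^6 km³/s².
Semi-major axis of the transfer orbit: a_t = (36400 + 3.080×10^5)/2 = 1.722×10^5 km.
Circular speed at r₁: v₁ = √(μ/r₁) = √(2.60521×10^6/36400) = 8.460000 km/s.
On the transfer ellipse at r₁, vis-viva gives v_p = √[μ(2/r₁ − 1/a_t)] = 11.31434 km/s.
First burn Δv₁ = |v_p − v₁| = 2.85434 km/s.
Circular speed at r₂: v₂ = √(μ/r₂) = 2.90834 km/s.
Transfer-orbit speed at r₂: v_a = √[μ(2/r₂ − 1/a_t)] = 1.33715 km/s.
Second burn Δv₂ = |v₂ − v_a| = 1.57119 km/s.
Δv = Δv₁ + Δv₂ = 2.85434 + 1.57119 = 4.426 km/s.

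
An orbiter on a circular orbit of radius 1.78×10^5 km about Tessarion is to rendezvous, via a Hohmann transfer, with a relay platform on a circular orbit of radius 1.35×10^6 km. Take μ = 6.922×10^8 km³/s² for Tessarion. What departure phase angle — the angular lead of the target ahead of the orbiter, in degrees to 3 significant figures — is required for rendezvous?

φ = 103°

Transfer-ellipse semi-major axis a_t = (r₁ + r₂)/2 = (1.780×10^5 + 1.350×10^6)/2 = 7.640×10^5 km.
Transfer time t = π√(a_t³/μ) = 79740 s.
Target angular speed ω₂ = √(μ/r₂³) = 1.6773×10^-5 rad/s.
Angle swept by the target during transfer: ω₂·t = 1.3375 rad = 76.63°.
Arrival is 180° from departure on the ellipse, so φ = 180° − 76.63° = 103°.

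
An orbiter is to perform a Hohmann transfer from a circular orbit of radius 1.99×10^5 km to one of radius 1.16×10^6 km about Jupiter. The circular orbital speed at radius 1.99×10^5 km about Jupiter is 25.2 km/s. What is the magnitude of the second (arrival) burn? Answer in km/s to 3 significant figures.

From the circular-orbit relation v² = μ/r at r = 1.99×10^5 km: μ = v²r = (25.2)² × 1.99×10^5 = 1.26373×10^8 km³/s².
Semi-major axis of the transfer orbit: a_t = (1.990×10^5 + 1.160×10^6)/2 = 6.795×10^5 km.
Circular speed at r = 1.160×10^6 km: v_c = √(μ/r) = 10.4375 km/s.
Vis-viva on the transfer ellipse at r = 1.160×10^6 km gives v_t = √[μ(2/r − 1/a_t)] = 5.64846 km/s.
Δv₂ = |v_t − v_c| = |5.64846 − 10.4375| = 4.789 km/s.

Δv₂ = 4.79 km/s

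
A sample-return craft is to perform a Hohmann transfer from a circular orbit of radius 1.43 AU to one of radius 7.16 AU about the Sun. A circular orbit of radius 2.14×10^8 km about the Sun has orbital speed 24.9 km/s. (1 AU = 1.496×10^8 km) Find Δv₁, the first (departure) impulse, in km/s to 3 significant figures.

From the circular-orbit relation v² = μ/r at r = 2.14×10^8 km: μ = v²r = (24.9)² × 2.14×10^8 = 1.32682×10^11 km³/s².
In km: r₁ = 1.43 × 1.496×10^8 = 2.13928×10^8 km; r₂ = 7.16 × 1.496×10^8 = 1.071136×10^9 km.
Semi-major axis of the transfer orbit: a_t = (2.13928×10^8 + 1.071136×10^9)/2 = 6.42532×10^8 km.
Circular speed at r = 2.13928×10^8 km: v_c = √(μ/r) = 24.904 km/s.
Transfer-orbit speed at the same r (vis-viva, a = a_t): v_t = √[μ(2/r − 1/a_t)] = 32.155 km/s.
Δv₁ = |v_t − v_c| = |32.155 − 24.904| = 7.251 km/s.

Δv₁ = 7.25 km/s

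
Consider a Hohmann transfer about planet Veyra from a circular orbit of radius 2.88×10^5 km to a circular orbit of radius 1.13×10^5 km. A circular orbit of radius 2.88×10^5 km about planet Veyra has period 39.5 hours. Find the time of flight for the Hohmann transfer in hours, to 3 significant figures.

t = 11.5 hours

From Kepler's third law T² = 4π²r³/μ at r = 2.88×10^5 km, T = 39.5 hours = 39.5 × 3600 s = 1.422×10^5 s: μ = 4π²r³/T² = 4.66378×10^7 km³/s².
Transfer-ellipse semi-major axis a_t = (r₁ + r₂)/2 = (2.880×10^5 + 1.130×10^5)/2 = 2.005×10^5 km.
By Kepler's third law the transfer-orbit period is T = 2π√(a_t³/μ), so t = T/2 = 41300 s.
Converting: 41300 s ÷ 3600 s/hour = 11.5 hours.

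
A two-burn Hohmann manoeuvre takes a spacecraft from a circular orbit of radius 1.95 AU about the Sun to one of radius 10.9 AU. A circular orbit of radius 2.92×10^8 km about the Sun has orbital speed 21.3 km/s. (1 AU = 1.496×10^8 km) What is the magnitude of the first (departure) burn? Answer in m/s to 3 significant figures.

From the circular-orbit relation v² = μ/r at r = 2.92×10^8 km: μ = v²r = (21.3)² × 2.92×10^8 = 1.32477×10^11 km³/s².
In km: r₁ = 1.95 × 1.496×10^8 = 2.9172×10^8 km; r₂ = 10.9 × 1.496×10^8 = 1.63064×10^9 km.
Semi-major axis of the transfer orbit: a_t = (2.9172×10^8 + 1.63064×10^9)/2 = 9.6118×10^8 km.
Circular speed at r = 2.9172×10^8 km: v_c = √(μ/r) = 21.310 km/s.
Transfer-orbit speed at the same r (vis-viva, a = a_t): v_t = √[μ(2/r − 1/a_t)] = 27.756 km/s.
Δv₁ = |v_t − v_c| = |27.756 − 21.310| = 6.446 km/s.

Δv₁ = 6450 m/s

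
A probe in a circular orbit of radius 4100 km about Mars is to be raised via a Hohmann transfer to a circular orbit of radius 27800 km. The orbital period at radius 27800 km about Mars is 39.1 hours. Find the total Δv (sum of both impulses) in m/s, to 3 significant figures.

From Kepler's third law T² = 4π²r³/μ at r = 27800 km, T = 39.1 hours = 39.1 × 3600 s = 1.4076×10^5 s: μ = 4π²r³/T² = 42809.1 km³/s².
Transfer-ellipse semi-major axis a_t = (r₁ + r₂)/2 = (4100 + 27800)/2 = 15950 km.
Circular speed at r₁: v₁ = √(μ/r₁) = √(42809.1/4100) = 3.2313 km/s.
On the transfer ellipse at r₁, vis-viva gives v_p = √[μ(2/r₁ − 1/a_t)] = 4.2660 km/s.
First burn Δv₁ = |v_p − v₁| = 1.0347 km/s.
Circular speed at r₂: v₂ = √(μ/r₂) = 1.24092 km/s.
Transfer-orbit speed at r₂: v_a = √[μ(2/r₂ − 1/a_t)] = 0.629154 km/s.
Second burn Δv₂ = |v₂ − v_a| = 0.61177 km/s.
Total Δv = Δv₁ + Δv₂ = 1.646 km/s.

Δv = 1650 m/s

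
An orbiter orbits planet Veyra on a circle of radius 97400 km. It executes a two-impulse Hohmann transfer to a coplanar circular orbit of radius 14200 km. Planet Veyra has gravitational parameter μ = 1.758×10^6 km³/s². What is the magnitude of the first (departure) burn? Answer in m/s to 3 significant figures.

Transfer-ellipse semi-major axis a_t = (r₁ + r₂)/2 = (97400 + 14200)/2 = 55800 km.
Circular speed at r = 97400 km: v_c = √(μ/r) = 4.248 km/s.
Vis-viva on the transfer ellipse at r = 97400 km gives v_t = √[μ(2/r − 1/a_t)] = 2.143 km/s.
Δv₁ = |v_t − v_c| = |2.143 − 4.248| = 2.105 km/s.

Δv₁ = 2110 m/s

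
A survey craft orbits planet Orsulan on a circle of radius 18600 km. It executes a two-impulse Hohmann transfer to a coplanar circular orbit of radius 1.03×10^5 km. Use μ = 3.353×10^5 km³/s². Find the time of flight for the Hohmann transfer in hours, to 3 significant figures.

t = 22.6 hours

The Hohmann ellipse has a_t = (r₁ + r₂)/2 = 60800 km.
By Kepler's third law the transfer-orbit period is T = 2π√(a_t³/μ), so t = T/2 = 81340 s.
Converting: 81340 s ÷ 3600 s/hour = 22.6 hours.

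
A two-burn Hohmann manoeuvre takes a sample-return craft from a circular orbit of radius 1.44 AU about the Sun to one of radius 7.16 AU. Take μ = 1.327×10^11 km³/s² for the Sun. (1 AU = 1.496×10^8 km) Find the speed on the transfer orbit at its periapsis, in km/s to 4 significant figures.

In km: r₁ = 1.44 × 1.496×10^8 = 2.15424×10^8 km; r₂ = 7.16 × 1.496×10^8 = 1.071136×10^9 km.
Transfer-ellipse semi-major axis a_t = (r₁ + r₂)/2 = (2.15424×10^8 + 1.071136×10^9)/2 = 6.4328×10^8 km.
The periapsis of the transfer ellipse is at r = 2.15424×10^8 km.
From the vis-viva equation, v = √[μ(2/r − 1/a_t)] = 32.03 km/s.

v = 32.03 km/s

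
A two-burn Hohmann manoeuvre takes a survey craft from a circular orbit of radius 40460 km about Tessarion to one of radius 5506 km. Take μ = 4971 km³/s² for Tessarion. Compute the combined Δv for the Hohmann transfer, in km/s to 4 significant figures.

Semi-major axis of the transfer orbit: a_t = (40460 + 5506)/2 = 22983 km.
Circular speed at r₁: v₁ = √(μ/r₁) = √(4971/40460) = 0.35052 km/s.
On the transfer ellipse at r₁, vis-viva equation gives v_a = √[μ(2/r₁ − 1/a_t)] = 0.17156 km/s.
First burn Δv₁ = |v_a − v₁| = 0.1790 km/s.
Circular speed at r₂: v₂ = √(μ/r₂) = 0.95018 km/s.
Transfer-orbit speed at r₂: v_p = √[μ(2/r₂ − 1/a_t)] = 1.2607 km/s.
Second burn Δv₂ = |v₂ − v_p| = 0.3105 km/s.
Δv = Δv₁ + Δv₂ = 0.1790 + 0.3105 = 0.4895 km/s.

Δv = 0.4895 km/s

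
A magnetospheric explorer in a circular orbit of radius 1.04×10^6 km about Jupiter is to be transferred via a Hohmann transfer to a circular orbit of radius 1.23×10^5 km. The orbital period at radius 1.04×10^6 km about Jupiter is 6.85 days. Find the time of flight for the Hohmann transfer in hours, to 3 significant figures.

t = 34.4 hours

From Kepler's third law T² = 4π²r³/μ at r = 1.04×10^6 km, T = 6.85 days = 6.85 × 86400 s = 5.9184×10^5 s: μ = 4π²r³/T² = 1.26780×10^8 km³/s².
The Hohmann ellipse has a_t = (r₁ + r₂)/2 = 5.815×10^5 km.
Transfer time t = π√(a_t³/μ) = π√((5.815×10^5)³ / 1.26780×10^8) = 1.237×10^5 s.
Converting: 1.237×10^5 s ÷ 3600 s/hour = 34.4 hours.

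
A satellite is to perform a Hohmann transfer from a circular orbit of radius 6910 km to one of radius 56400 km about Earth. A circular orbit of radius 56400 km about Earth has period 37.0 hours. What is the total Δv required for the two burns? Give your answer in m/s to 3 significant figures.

Δv = 3960 m/s

From Kepler's third law T² = 4π²r³/μ at r = 56400 km, T = 37.0 hours = 37.0 × 3600 s = 1.332×10^5 s: μ = 4π²r³/T² = 3.99198×10^5 km³/s².
Semi-major axis of the transfer orbit: a_t = (6910 + 56400)/2 = 31655 km.
Circular speed at r₁: v₁ = √(μ/r₁) = √(3.99198×10^5/6910) = 7.6007 km/s.
On the transfer ellipse at r₁, vis-viva gives v_p = √[μ(2/r₁ − 1/a_t)] = 10.146 km/s.
First burn Δv₁ = |v_p − v₁| = 2.545 km/s.
Circular speed at r₂: v₂ = √(μ/r₂) = 2.660 km/s.
Transfer-orbit speed at r₂: v_a = √[μ(2/r₂ − 1/a_t)] = 1.243 km/s.
Second burn Δv₂ = |v₂ − v_a| = 1.417 km/s.
Δv = Δv₁ + Δv₂ = 2.545 + 1.417 = 3.962 km/s.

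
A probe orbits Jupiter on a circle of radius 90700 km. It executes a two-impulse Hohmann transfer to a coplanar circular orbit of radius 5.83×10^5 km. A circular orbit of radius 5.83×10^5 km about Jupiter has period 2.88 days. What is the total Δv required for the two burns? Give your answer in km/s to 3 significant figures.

From Kepler's third law T² = 4π²r³/μ at r = 5.83×10^5 km, T = 2.88 days = 2.88 × 86400 s = 2.48832×10^5 s: μ = 4π²r³/T² = 1.26344×10^8 km³/s².
The Hohmann ellipse has a_t = (r₁ + r₂)/2 = 3.3685×10^5 km.
At r₁ the circular-orbit speed is v₁ = √(μ/r₁) = 37.32 km/s.
Transfer-orbit speed at r₁ (v² = μ(2/r − 1/a)): v_p = √[μ(2/r₁ − 1/a_t)] = 49.10 km/s.
First burn Δv₁ = |v_p − v₁| = 11.78 km/s.
Circular speed at r₂: v₂ = √(μ/r₂) = 14.721 km/s.
Transfer-orbit speed at r₂: v_a = √[μ(2/r₂ − 1/a_t)] = 7.6388 km/s.
Second burn Δv₂ = |v₂ − v_a| = 7.082 km/s.
Total Δv = Δv₁ + Δv₂ = 18.86 km/s.

Δv = 18.9 km/s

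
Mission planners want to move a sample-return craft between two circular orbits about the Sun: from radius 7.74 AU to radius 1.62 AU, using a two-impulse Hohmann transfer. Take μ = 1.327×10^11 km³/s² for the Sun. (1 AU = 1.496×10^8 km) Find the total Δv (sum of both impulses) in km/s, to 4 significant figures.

In km: r₁ = 7.74 × 1.496×10^8 = 1.157904×10^9 km; r₂ = 1.62 × 1.496×10^8 = 2.42352×10^8 km.
Semi-major axis of the transfer orbit: a_t = (1.157904×10^9 + 2.42352×10^8)/2 = 7.00128×10^8 km.
Circular speed at r₁: v₁ = √(μ/r₁) = √(1.327×10^11/1.157904×10^9) = 10.7053 km/s.
Transfer-orbit speed at r₁ (v² = μ(2/r − 1/a)): v_a = √[μ(2/r₁ − 1/a_t)] = 6.29845 km/s.
First burn Δv₁ = |v_a − v₁| = 4.407 km/s.
At r₂, v₂ = √(μ/r₂) = 23.400 km/s.
Transfer-orbit speed at r₂: v_p = √[μ(2/r₂ − 1/a_t)] = 30.093 km/s.
Second burn Δv₂ = |v₂ − v_p| = 6.693 km/s.
Total Δv = Δv₁ + Δv₂ = 11.10 km/s.

Δv = 11.10 km/s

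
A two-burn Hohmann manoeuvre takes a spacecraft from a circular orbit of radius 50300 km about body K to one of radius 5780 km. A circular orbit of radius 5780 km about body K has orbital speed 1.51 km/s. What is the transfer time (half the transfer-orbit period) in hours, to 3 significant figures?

t = 35.7 hours

From the circular-orbit relation v² = μ/r at r = 5780 km: μ = v²r = (1.51)² × 5780 = 13179.0 km³/s².
The Hohmann ellipse has a_t = (r₁ + r₂)/2 = 28040 km.
By Kepler's third law the transfer-orbit period is T = 2π√(a_t³/μ), so t = T/2 = 1.285×10^5 s.
Converting: 1.285×10^5 s ÷ 3600 s/hour = 35.7 hours.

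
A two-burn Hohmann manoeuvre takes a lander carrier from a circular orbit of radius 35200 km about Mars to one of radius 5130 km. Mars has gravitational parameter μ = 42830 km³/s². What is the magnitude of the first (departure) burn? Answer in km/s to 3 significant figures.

Semi-major axis of the transfer orbit: a_t = (35200 + 5130)/2 = 20165 km.
Circular speed at r = 35200 km: v_c = √(μ/r) = 1.1031 km/s.
Transfer-orbit speed at the same r (vis-viva, a = a_t): v_t = √[μ(2/r − 1/a_t)] = 0.55637 km/s.
Δv₁ = |v_t − v_c| = |0.55637 − 1.1031| = 0.5467 km/s.

Δv₁ = 0.547 km/s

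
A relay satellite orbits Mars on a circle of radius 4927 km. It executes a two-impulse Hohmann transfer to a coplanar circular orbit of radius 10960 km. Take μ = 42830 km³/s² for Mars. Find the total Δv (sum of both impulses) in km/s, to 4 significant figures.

The Hohmann ellipse has a_t = (r₁ + r₂)/2 = 7943.5 km.
Circular speed at r₁: v₁ = √(μ/r₁) = √(42830/4927) = 2.94838 km/s.
On the transfer ellipse at r₁, vis-viva equation gives v_p = √[μ(2/r₁ − 1/a_t)] = 3.46324 km/s.
First burn Δv₁ = |v_p − v₁| = 0.51486 km/s.
Circular speed at r₂: v₂ = √(μ/r₂) = 1.97683 km/s.
Transfer-orbit speed at r₂: v_a = √[μ(2/r₂ − 1/a_t)] = 1.55688 km/s.
Second burn Δv₂ = |v₂ − v_a| = 0.41995 km/s.
Δv = Δv₁ + Δv₂ = 0.51486 + 0.41995 = 0.9348 km/s.

Δv = 0.9348 km/s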